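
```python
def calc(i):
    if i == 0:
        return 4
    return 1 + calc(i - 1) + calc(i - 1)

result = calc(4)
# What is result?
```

calc(i) = 1 + 2·calc(i-1), calc(0)=4. Closed form: (4+1)·2^4 - 1 = 79.

Answer: 79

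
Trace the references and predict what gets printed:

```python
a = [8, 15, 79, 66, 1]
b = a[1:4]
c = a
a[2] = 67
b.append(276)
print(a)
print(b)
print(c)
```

Key concept: slice vs alias.
Step by step:
`a = [8, 15, 79, 66, 1]` → a = [8, 15, 79, 66, 1]
`b = a[1:4]` → b = [15, 79, 66]
`c = a` → c = [8, 15, 79, 66, 1] (same object as a)
`a[2] = 67` → a = [8, 15, 67, 66, 1] (same object as c); c = [8, 15, 67, 66, 1] (same object as a)
`b.append(276)` → b = [15, 79, 66, 276]
`print(a)` → prints [8, 15, 67, 66, 1]
`print(b)` → prints [15, 79, 66, 276]
`print(c)` → prints [8, 15, 67, 66, 1]

Answer:
[8, 15, 67, 66, 1]
[15, 79, 66, 276]
[8, 15, 67, 66, 1]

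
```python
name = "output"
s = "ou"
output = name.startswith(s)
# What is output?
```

Trace:
`name = "output"` → name = 'output'
`s = "ou"` → s = 'ou'
`output = name.startswith(s)` → output = True
So output = True

Answer: True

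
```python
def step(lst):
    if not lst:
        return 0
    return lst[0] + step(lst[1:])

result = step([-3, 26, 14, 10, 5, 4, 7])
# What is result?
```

(-3) + 26 + 14 + 10 + 5 + 4 + 7 + 0 = 63

Answer: 63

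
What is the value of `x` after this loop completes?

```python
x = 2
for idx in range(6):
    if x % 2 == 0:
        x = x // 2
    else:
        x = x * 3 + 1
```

Collatz-style transformation from 2
`x` takes the values: 2 → 1 → 4 → 2 → 1 → 4 → 2

Answer: 2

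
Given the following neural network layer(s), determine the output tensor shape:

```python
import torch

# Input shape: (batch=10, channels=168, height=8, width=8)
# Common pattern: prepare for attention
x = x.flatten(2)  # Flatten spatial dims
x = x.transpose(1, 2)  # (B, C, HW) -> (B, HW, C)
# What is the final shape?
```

Input: (10, 168, 8, 8) -> after flatten(2): (10, 168, 64) -> Output: (10, 64, 168)

Answer: (10, 64, 168)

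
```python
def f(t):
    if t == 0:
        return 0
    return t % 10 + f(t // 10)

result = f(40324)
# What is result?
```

Sum of digits of 40324: 4 + 2 + 3 + 0 + 4 = 13

Answer: 13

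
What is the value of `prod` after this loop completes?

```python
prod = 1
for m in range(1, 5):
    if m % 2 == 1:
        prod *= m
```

Product of odd numbers 1 to 4
`prod` takes the values: 1 → 3

Answer: 3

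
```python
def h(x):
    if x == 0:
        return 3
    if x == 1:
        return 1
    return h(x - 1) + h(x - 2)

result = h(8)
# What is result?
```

Build up from base cases: h(0)=3, h(1)=1, h(2)=4, h(3)=5, h(4)=9, h(5)=14, h(6)=23, ..., h(8)=60

Answer: 60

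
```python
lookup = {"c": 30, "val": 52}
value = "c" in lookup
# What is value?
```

Trace:
`lookup = {"c": 30, "val": 52}` → lookup = {'c': 30, 'val': 52}
`value = "c" in lookup` → value = True
So value = True

Answer: True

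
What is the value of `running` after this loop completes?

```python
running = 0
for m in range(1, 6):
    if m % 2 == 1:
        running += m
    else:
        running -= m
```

Add odd, subtract even
`running` takes the values: 0 → 1 → -1 → 2 → -2 → 3

Answer: 3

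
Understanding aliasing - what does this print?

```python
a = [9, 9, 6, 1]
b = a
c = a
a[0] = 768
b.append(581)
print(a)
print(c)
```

Key concept: multiple aliases.
Step by step:
`a = [9, 9, 6, 1]` → a = [9, 9, 6, 1]
`b = a` → b = [9, 9, 6, 1] (same object as a)
`c = a` → c = [9, 9, 6, 1] (same object as a, b)
`a[0] = 768` → a = [768, 9, 6, 1] (same object as b, c); b = [768, 9, 6, 1] (same object as a, c); c = [768, 9, 6, 1] (same object as a, b)
`b.append(581)` → a = [768, 9, 6, 1, 581] (same object as b, c); b = [768, 9, 6, 1, 581] (same object as a, c); c = [768, 9, 6, 1, 581] (same object as a, b)
`print(a)` → prints [768, 9, 6, 1, 581]
`print(c)` → prints [768, 9, 6, 1, 581]

Answer:
[768, 9, 6, 1, 581]
[768, 9, 6, 1, 581]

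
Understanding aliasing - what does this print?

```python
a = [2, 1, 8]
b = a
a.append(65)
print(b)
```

Key concept: basic list aliasing.
Step by step:
`a = [2, 1, 8]` → a = [2, 1, 8]
`b = a` → b = [2, 1, 8] (same object as a)
`a.append(65)` → a = [2, 1, 8, 65] (same object as b); b = [2, 1, 8, 65] (same object as a)
`print(b)` → prints [2, 1, 8, 65]

Answer: [2, 1, 8, 65]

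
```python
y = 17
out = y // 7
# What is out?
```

Trace:
`y = 17` → y = 17
`out = y // 7` → out = 2
So out = 2

Answer: 2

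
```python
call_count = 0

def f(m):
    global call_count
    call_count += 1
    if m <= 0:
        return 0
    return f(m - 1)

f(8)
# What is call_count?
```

Linear recursion stepping by 1: 9 calls from m=8 down to ≤0.

Answer: 9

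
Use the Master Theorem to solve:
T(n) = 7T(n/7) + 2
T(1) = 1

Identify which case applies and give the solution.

a=7, b=7, f(n)=2. log_7(7) = 1. Since c=0 < 1, Case 1 applies: T(n) = Θ(n^log_b(a)) = O(n).

Answer: O(n) - Case 1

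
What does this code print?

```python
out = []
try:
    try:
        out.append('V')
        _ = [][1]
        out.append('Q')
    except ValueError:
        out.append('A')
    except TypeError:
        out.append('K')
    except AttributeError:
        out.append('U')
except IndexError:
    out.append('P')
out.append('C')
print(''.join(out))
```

Execution trace: 'V' (try body) → 'P' (outer except IndexError) → 'C' (after the try/except). Output: VPC

Answer: VPC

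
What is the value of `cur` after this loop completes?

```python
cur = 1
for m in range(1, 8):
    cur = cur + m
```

Start at 1, add 1 through 7
`cur` takes the values: 1 → 2 → 4 → 7 → 11 → 16 → 22 → 29

Answer: 29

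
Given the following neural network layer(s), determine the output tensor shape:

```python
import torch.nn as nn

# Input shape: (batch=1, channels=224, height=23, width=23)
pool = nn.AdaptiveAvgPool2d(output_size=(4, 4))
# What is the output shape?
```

Input: (1, 224, 23, 23) -> Output: (1, 224, 4, 4)

Answer: (1, 224, 4, 4)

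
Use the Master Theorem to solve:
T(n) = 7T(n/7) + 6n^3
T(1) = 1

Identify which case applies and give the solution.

a=7, b=7, f(n)=6n^3. log_7(7) = 1. Since c=3 > 1 and the regularity condition holds (7(n/7)^3 = (7/7^3)n^3 with 7/7^3 < 1), Case 3 applies: T(n) = Θ(f(n)) = O(n^3).

Answer: O(n^3) - Case 3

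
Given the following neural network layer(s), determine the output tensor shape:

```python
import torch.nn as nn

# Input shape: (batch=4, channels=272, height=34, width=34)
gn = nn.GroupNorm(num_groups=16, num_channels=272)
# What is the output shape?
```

Input: (4, 272, 34, 34) -> Output: (4, 272, 34, 34)

Answer: (4, 272, 34, 34)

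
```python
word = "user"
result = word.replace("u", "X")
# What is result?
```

Trace:
`word = "user"` → word = 'user'
`result = word.replace("u", "X")` → result = 'Xser'
So result = 'Xser'

Answer: 'Xser'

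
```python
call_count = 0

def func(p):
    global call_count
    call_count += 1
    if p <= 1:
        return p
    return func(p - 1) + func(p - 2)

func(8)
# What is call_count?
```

Calls(p) = 1 + Calls(p-1) + Calls(p-2); Calls(0)=Calls(1)=1. For p=8 this gives 67.

Answer: 67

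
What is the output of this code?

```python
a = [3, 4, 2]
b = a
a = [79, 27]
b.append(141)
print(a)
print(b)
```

Key concept: rebinding vs mutation: a is rebound to a new list, b still points at the original.
Step by step:
`a = [3, 4, 2]` → a = [3, 4, 2]
`b = a` → b = [3, 4, 2] (same object as a)
`a = [79, 27]` → a = [79, 27]
`b.append(141)` → b = [3, 4, 2, 141]
`print(a)` → prints [79, 27]
`print(b)` → prints [3, 4, 2, 141]

Answer:
[79, 27]
[3, 4, 2, 141]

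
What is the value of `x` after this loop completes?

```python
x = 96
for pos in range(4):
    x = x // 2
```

Halve 4 times: 96 // 2^4 = 6
`x` takes the values: 96 → 48 → 24 → 12 → 6

Answer: 6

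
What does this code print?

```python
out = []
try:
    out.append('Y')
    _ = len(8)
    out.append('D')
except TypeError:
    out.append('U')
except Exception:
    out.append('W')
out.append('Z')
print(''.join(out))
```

Execution trace: 'Y' (try body) → 'U' (except TypeError) → 'Z' (after the try/except). Output: YUZ

Answer: YUZ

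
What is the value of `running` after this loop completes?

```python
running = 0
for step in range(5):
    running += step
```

Sum of 0 to 4 = 10
`running` takes the values: 0 → 1 → 3 → 6 → 10

Answer: 10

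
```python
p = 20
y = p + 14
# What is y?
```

Trace:
`p = 20` → p = 20
`y = p + 14` → y = 34
So y = 34

Answer: 34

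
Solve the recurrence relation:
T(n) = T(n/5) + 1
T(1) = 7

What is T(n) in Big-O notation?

Each step divides n by 5 and adds 1. After log_5(n) steps we reach T(1)=7. So T(n) = 1·log_5(n) + 7 = O(log n).

Answer: O(log n)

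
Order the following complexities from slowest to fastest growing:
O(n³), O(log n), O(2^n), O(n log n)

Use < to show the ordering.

Ordered by growth rate: O(log n) < O(n log n) < O(n³) < O(2^n)

Answer: O(log n) < O(n log n) < O(n³) < O(2^n)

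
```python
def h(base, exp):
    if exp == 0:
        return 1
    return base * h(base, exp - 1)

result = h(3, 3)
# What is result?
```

h(3, 3) = 3 * 3 * 3 = 27

Answer: 27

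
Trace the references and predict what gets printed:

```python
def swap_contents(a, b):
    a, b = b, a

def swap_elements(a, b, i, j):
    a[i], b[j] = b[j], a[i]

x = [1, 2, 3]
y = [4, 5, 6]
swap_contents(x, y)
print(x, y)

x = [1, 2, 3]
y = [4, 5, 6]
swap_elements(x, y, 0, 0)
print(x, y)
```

Key concept: parameter rebinding vs mutation.
Step by step:
`x = [1, 2, 3]` → x = [1, 2, 3]
`y = [4, 5, 6]` → y = [4, 5, 6]
`swap_contents(x, y)` → no visible change to tracked variables
`print(x, y)` → prints [1, 2, 3] [4, 5, 6]
`x = [1, 2, 3]` → x = [1, 2, 3]
`y = [4, 5, 6]` → y = [4, 5, 6]
`swap_elements(x, y, 0, 0)` → x = [4, 2, 3]; y = [1, 5, 6]
`print(x, y)` → prints [4, 2, 3] [1, 5, 6]

Answer:
[1, 2, 3] [4, 5, 6]
[4, 2, 3] [1, 5, 6]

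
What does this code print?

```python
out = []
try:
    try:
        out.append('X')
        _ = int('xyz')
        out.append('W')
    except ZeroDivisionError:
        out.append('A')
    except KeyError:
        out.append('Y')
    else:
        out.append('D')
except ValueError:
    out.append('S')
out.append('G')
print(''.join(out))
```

Execution trace: 'X' (try body) → 'S' (outer except ValueError) → 'G' (after the try/except). Output: XSG

Answer: XSG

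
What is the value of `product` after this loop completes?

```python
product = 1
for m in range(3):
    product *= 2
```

2^3 = 8
`product` takes the values: 1 → 2 → 4 → 8

Answer: 8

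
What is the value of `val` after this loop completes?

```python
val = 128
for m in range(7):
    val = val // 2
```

Halve 7 times: 128 // 2^7 = 1
`val` takes the values: 128 → 64 → 32 → 16 → 8 → 4 → 2 → 1

Answer: 1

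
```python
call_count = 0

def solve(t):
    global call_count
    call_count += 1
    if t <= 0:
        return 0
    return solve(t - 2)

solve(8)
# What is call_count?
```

Linear recursion stepping by 2: 5 calls from t=8 down to ≤0.

Answer: 5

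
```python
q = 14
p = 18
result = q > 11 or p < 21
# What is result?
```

Trace:
`q = 14` → q = 14
`p = 18` → p = 18
`result = q > 11 or p < 21` → result = True
So result = True

Answer: True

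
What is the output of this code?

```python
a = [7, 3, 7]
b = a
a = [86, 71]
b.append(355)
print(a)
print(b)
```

Key concept: rebinding vs mutation: a is rebound to a new list, b still points at the original.
Step by step:
`a = [7, 3, 7]` → a = [7, 3, 7]
`b = a` → b = [7, 3, 7] (same object as a)
`a = [86, 71]` → a = [86, 71]
`b.append(355)` → b = [7, 3, 7, 355]
`print(a)` → prints [86, 71]
`print(b)` → prints [7, 3, 7, 355]

Answer:
[86, 71]
[7, 3, 7, 355]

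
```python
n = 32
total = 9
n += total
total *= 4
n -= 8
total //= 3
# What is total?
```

Trace:
`n = 32` → n = 32
`total = 9` → total = 9
`n += total` → n = 41
`total *= 4` → total = 36
`n -= 8` → n = 33
`total //= 3` → total = 12
So total = 12

Answer: 12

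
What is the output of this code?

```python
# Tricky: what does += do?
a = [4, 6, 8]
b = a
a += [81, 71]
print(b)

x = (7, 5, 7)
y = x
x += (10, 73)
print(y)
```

Key concept: += behavior differs for mutable vs immutable.
Step by step:
`a = [4, 6, 8]` → a = [4, 6, 8]
`b = a` → b = [4, 6, 8] (same object as a)
`a += [81, 71]` → a = [4, 6, 8, 81, 71] (same object as b); b = [4, 6, 8, 81, 71] (same object as a)
`print(b)` → prints [4, 6, 8, 81, 71]
`x = (7, 5, 7)` → x = (7, 5, 7)
`y = x` → y = (7, 5, 7)
`x += (10, 73)` → x = (7, 5, 7, 10, 73)
`print(y)` → prints (7, 5, 7)

Answer:
[4, 6, 8, 81, 71]
(7, 5, 7)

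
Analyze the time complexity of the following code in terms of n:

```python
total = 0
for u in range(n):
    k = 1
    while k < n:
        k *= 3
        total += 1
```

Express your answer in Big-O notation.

Each loop level contributes: n × log n. Multiplying the contributions gives O(n log n).

Answer: O(n log n)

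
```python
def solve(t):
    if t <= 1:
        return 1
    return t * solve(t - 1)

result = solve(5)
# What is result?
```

solve(5) = 5 * 4 * 3 * 2 * 1 = 120

Answer: 120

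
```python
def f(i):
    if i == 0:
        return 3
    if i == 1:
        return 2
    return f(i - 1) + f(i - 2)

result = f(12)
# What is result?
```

Build up from base cases: f(0)=3, f(1)=2, f(2)=5, f(3)=7, f(4)=12, f(5)=19, f(6)=31, ..., f(12)=555

Answer: 555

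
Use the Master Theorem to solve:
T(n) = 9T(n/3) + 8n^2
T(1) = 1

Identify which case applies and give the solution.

a=9, b=3, f(n)=8n^2. log_3(9) = 2. Since c=2 = 2, Case 2 applies: T(n) = Θ(n^log_b(a) · log n) = O(n^2 log n).

Answer: O(n^2 log n) - Case 2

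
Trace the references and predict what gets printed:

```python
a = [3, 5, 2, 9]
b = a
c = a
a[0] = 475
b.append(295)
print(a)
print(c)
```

Key concept: multiple aliases.
Step by step:
`a = [3, 5, 2, 9]` → a = [3, 5, 2, 9]
`b = a` → b = [3, 5, 2, 9] (same object as a)
`c = a` → c = [3, 5, 2, 9] (same object as a, b)
`a[0] = 475` → a = [475, 5, 2, 9] (same object as b, c); b = [475, 5, 2, 9] (same object as a, c); c = [475, 5, 2, 9] (same object as a, b)
`b.append(295)` → a = [475, 5, 2, 9, 295] (same object as b, c); b = [475, 5, 2, 9, 295] (same object as a, c); c = [475, 5, 2, 9, 295] (same object as a, b)
`print(a)` → prints [475, 5, 2, 9, 295]
`print(c)` → prints [475, 5, 2, 9, 295]

Answer:
[475, 5, 2, 9, 295]
[475, 5, 2, 9, 295]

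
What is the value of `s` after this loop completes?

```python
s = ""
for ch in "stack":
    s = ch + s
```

Reverse 'stack'
`s` takes the values: "" → "s" → "ts" → "ats" → "cats" → "kcats"

Answer: "kcats"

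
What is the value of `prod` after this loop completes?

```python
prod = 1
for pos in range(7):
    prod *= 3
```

3^7 = 2187
`prod` takes the values: 1 → 3 → 9 → 27 → 81 → 243 → 729 → 2187

Answer: 2187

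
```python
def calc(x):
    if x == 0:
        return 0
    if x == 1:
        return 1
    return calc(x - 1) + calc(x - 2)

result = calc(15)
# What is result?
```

Build up from base cases: calc(0)=0, calc(1)=1, calc(2)=1, calc(3)=2, calc(4)=3, calc(5)=5, calc(6)=8, ..., calc(15)=610

Answer: 610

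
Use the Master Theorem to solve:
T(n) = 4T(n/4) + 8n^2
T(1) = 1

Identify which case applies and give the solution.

a=4, b=4, f(n)=8n^2. log_4(4) = 1. Since c=2 > 1 and the regularity condition holds (4(n/4)^2 = (4/4^2)n^2 with 4/4^2 < 1), Case 3 applies: T(n) = Θ(f(n)) = O(n^2).

Answer: O(n^2) - Case 3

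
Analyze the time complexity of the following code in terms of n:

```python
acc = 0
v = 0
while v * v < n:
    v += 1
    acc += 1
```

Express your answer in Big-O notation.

Each loop level contributes: √n. Multiplying the contributions gives O(√n).

Answer: O(√n)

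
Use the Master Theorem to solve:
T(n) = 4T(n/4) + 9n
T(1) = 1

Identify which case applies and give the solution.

a=4, b=4, f(n)=9n. log_4(4) = 1. Since c=1 = 1, Case 2 applies: T(n) = Θ(n^log_b(a) · log n) = O(n log n).

Answer: O(n log n) - Case 2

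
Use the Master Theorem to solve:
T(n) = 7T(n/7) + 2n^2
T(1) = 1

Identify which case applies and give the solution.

a=7, b=7, f(n)=2n^2. log_7(7) = 1. Since c=2 > 1 and the regularity condition holds (7(n/7)^2 = (7/7^2)n^2 with 7/7^2 < 1), Case 3 applies: T(n) = Θ(f(n)) = O(n^2).

Answer: O(n^2) - Case 3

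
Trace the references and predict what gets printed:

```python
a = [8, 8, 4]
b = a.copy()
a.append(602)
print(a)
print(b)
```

Key concept: list.copy() creates independent copy.
Step by step:
`a = [8, 8, 4]` → a = [8, 8, 4]
`b = a.copy()` → b = [8, 8, 4]
`a.append(602)` → a = [8, 8, 4, 602]
`print(a)` → prints [8, 8, 4, 602]
`print(b)` → prints [8, 8, 4]

Answer:
[8, 8, 4, 602]
[8, 8, 4]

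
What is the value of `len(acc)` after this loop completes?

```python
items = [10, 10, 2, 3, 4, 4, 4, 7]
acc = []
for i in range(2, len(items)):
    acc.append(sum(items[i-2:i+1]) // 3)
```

Number of 3-element averages
`acc` takes the values: [] → [7] → [7, 5] → [7, 5, 3] → [7, 5, 3, 3] → [7, 5, 3, 3, 4] → [7, 5, 3, 3, 4, 5]
So `len(acc)` = 6

Answer: 6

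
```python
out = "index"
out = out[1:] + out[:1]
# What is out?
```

Trace:
`out = "index"` → out = 'index'
`out = out[1:] + out[:1]` → out = 'ndexi'
So out = 'ndexi'

Answer: 'ndexi'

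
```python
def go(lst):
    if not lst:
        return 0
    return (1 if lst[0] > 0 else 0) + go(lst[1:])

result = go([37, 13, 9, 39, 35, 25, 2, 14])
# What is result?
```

Count of positive elements in [37, 13, 9, 39, 35, 25, 2, 14] = 8

Answer: 8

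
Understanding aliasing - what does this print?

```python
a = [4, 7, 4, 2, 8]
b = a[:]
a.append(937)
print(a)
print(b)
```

Key concept: slice [:] creates copy.
Step by step:
`a = [4, 7, 4, 2, 8]` → a = [4, 7, 4, 2, 8]
`b = a[:]` → b = [4, 7, 4, 2, 8]
`a.append(937)` → a = [4, 7, 4, 2, 8, 937]
`print(a)` → prints [4, 7, 4, 2, 8, 937]
`print(b)` → prints [4, 7, 4, 2, 8]

Answer:
[4, 7, 4, 2, 8, 937]
[4, 7, 4, 2, 8]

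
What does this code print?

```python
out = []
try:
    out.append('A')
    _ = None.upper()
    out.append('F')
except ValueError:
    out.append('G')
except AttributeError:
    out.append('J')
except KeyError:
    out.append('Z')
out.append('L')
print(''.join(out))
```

Execution trace: 'A' (try body) → 'J' (except AttributeError) → 'L' (after the try/except). Output: AJL

Answer: AJL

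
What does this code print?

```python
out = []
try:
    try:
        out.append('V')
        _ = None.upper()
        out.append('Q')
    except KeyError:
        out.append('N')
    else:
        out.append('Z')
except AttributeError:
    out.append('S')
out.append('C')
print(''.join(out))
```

Execution trace: 'V' (inner try body) → 'S' (outer except AttributeError) → 'C' (after the try/except). Output: VSC

Answer: VSC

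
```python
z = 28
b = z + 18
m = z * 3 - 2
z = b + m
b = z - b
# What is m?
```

Trace:
`z = 28` → z = 28
`b = z + 18` → b = 46
`m = z * 3 - 2` → m = 82
`z = b + m` → z = 128
`b = z - b` → b = 82
So m = 82

Answer: 82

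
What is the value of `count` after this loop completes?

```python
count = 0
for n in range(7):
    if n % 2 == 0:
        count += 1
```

Count numbers divisible by 2 in range(7)
`count` takes the values: 0 → 1 → 2 → 3 → 4

Answer: 4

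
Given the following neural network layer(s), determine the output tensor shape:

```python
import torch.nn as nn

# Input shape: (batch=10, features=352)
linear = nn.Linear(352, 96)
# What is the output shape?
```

Input: (10, 352) -> Output: (10, 96)

Answer: (10, 96)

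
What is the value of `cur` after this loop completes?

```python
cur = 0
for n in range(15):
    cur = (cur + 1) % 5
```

Increment mod 5, 15 times = 0
`cur` takes the values: 0 → 1 → 2 → 3 → 4 → 0 → 1 → 2 → 3 → 4 → 0 → 1 → 2 → 3 → 4 → 0

Answer: 0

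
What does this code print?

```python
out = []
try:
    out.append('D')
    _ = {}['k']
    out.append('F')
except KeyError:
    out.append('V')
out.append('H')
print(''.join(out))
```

Execution trace: 'D' (try body) → 'V' (except KeyError) → 'H' (after the try/except). Output: DVH

Answer: DVH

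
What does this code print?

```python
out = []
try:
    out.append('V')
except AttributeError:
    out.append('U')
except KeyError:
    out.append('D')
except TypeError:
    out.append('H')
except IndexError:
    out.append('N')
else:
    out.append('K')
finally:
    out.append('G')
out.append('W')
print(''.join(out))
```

Execution trace: 'V' (try body, no exception) → 'K' (else) → 'G' (finally) → 'W' (after the try/except). Output: VKGW

Answer: VKGW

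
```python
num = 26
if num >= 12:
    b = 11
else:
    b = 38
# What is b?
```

Trace:
`num = 26` → num = 26
`if num >= 12: ...` → num >= 12 is True → b = 11
So b = 11

Answer: 11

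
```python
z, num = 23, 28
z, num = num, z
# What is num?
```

Trace:
`z, num = 23, 28` → z = 23; num = 28
`z, num = num, z` → z = 28; num = 23
So num = 23

Answer: 23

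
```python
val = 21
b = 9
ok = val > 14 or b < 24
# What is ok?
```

Trace:
`val = 21` → val = 21
`b = 9` → b = 9
`ok = val > 14 or b < 24` → ok = True
So ok = True

Answer: True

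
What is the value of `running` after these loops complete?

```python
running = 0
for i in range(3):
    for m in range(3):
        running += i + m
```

Sum of all i+m for i,m in 3x3
`running` takes the values: 0 → 1 → 3 → 4 → 6 → 9 → 11 → 14 → 18

Answer: 18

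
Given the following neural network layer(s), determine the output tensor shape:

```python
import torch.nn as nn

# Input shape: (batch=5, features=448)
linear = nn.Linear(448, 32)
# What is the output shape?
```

Input: (5, 448) -> Output: (5, 32)

Answer: (5, 32)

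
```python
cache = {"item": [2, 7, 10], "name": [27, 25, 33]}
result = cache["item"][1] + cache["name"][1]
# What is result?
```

Trace:
`cache = {"item": [2, 7, 10], "name": [27, 25, 33]}` → cache = {'item': [2, 7, 10], 'name': [27, 25, 33]}
`result = cache["item"][1] + cache["name"][1]` → result = 32
So result = 32

Answer: 32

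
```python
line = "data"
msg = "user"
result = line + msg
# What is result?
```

Trace:
`line = "data"` → line = 'data'
`msg = "user"` → msg = 'user'
`result = line + msg` → result = 'datauser'
So result = 'datauser'

Answer: 'datauser'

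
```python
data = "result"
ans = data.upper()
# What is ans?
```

Trace:
`data = "result"` → data = 'result'
`ans = data.upper()` → ans = 'RESULT'
So ans = 'RESULT'

Answer: 'RESULT'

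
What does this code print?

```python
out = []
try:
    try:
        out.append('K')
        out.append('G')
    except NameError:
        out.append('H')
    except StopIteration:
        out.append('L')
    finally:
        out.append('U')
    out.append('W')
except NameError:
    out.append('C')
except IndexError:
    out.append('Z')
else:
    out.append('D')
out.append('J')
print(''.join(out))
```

Execution trace: 'K' (inner try body) → 'G' (inner try body, no exception) → 'U' (inner finally) → 'W' (try body, no exception) → 'D' (else) → 'J' (after the try/except). Output: KGUWDJ

Answer: KGUWDJ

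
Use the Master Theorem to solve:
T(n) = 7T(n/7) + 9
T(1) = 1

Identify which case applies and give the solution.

a=7, b=7, f(n)=9. log_7(7) = 1. Since c=0 < 1, Case 1 applies: T(n) = Θ(n^log_b(a)) = O(n).

Answer: O(n) - Case 1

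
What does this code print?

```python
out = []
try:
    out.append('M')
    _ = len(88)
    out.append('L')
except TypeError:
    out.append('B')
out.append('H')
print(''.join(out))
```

Execution trace: 'M' (try body) → 'B' (except TypeError) → 'H' (after the try/except). Output: MBH

Answer: MBH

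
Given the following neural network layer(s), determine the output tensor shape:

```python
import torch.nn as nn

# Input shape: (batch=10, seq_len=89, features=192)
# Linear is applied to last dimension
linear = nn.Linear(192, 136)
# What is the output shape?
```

Input: (10, 89, 192) -> Output: (10, 89, 136)

Answer: (10, 89, 136)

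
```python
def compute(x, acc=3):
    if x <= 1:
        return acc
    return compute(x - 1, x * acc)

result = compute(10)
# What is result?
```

Accumulator trace (n, acc): (10, 3) -> (9, 30) -> (8, 270) -> (7, 2160) -> (6, 15120) -> (5, 90720) -> (4, 453600) -> (3, 1814400) -> (2, 5443200) -> (1, 10886400) -> return 10886400

Answer: 10886400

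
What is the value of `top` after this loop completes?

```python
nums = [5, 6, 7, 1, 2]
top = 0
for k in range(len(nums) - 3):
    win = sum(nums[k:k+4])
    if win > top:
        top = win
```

Max sum of 4-element window in [5, 6, 7, 1, 2]
`top` takes the values: 0 → 19

Answer: 19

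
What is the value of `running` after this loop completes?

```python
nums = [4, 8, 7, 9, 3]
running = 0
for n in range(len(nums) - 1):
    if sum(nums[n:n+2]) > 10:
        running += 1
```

Count windows with sum > 10
`running` takes the values: 0 → 1 → 2 → 3 → 4

Answer: 4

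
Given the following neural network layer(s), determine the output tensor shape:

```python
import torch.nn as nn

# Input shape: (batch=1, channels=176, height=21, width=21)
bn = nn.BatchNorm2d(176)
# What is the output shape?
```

Input: (1, 176, 21, 21) -> Output: (1, 176, 21, 21)

Answer: (1, 176, 21, 21)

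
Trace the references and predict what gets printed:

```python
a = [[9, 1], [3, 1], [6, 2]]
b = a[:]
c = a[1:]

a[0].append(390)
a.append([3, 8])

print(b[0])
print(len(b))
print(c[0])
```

Key concept: slice with nested mutation.
Step by step:
`a = [[9, 1], [3, 1], [6, 2]]` → a = [[9, 1], [3, 1], [6, 2]]
`b = a[:]` → b = [[9, 1], [3, 1], [6, 2]]
`c = a[1:]` → c = [[3, 1], [6, 2]]
`a[0].append(390)` → a = [[9, 1, 390], [3, 1], [6, 2]]; b = [[9, 1, 390], [3, 1], [6, 2]]
`a.append([3, 8])` → a = [[9, 1, 390], [3, 1], [6, 2], [3, 8]]
`print(b[0])` → prints [9, 1, 390]
`print(len(b))` → prints 3
`print(c[0])` → prints [3, 1]

Answer:
[9, 1, 390]
3
[3, 1]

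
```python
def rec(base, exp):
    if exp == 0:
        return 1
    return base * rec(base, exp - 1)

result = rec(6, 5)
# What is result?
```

rec(6, 5) = 6 * 6 * 6 * 6 * 6 = 7776

Answer: 7776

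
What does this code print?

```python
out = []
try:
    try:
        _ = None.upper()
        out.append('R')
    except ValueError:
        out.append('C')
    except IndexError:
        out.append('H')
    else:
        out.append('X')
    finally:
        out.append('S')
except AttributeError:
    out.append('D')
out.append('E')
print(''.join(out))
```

Execution trace: 'S' (inner finally) → 'D' (outer except AttributeError) → 'E' (after the try/except). Output: SDE

Answer: SDE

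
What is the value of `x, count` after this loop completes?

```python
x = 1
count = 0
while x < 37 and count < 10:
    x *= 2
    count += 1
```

Double until >= 37 or 10 iterations
`x, count` takes the values: (1, 0) → (2, 0) → (2, 1) → (4, 1) → (4, 2) → (8, 2) → (8, 3) → (16, 3) → (16, 4) → (32, 4) → (32, 5) → (64, 5) → (64, 6)

Answer: 64, 6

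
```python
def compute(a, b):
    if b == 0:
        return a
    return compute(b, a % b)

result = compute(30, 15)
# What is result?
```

compute(30, 15) -> compute(15, 0) -> 15

Answer: 15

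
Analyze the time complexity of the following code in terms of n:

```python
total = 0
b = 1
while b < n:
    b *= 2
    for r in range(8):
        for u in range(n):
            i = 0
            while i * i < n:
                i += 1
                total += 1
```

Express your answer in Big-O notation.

Each loop level contributes: log n × 1 × n × √n. Multiplying the contributions gives O(n√n log n).

Answer: O(n√n log n)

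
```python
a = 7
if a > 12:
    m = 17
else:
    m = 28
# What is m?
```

Trace:
`a = 7` → a = 7
`if a > 12: ...` → a > 12 is False, take else branch → m = 28
So m = 28

Answer: 28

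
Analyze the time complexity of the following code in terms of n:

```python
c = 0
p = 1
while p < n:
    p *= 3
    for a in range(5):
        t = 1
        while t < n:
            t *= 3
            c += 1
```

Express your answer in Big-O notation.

Each loop level contributes: log n × 1 × log n. Multiplying the contributions gives O(log² n).

Answer: O(log² n)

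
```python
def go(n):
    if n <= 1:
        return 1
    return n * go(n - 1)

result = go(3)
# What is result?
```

go(3) = 3 * 2 * 1 = 6

Answer: 6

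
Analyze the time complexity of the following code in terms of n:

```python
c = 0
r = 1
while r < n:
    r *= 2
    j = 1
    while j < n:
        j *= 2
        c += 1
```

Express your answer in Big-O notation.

Each loop level contributes: log n × log n. Multiplying the contributions gives O(log² n).

Answer: O(log² n)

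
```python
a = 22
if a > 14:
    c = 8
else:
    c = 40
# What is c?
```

Trace:
`a = 22` → a = 22
`if a > 14: ...` → a > 14 is True → c = 8
So c = 8

Answer: 8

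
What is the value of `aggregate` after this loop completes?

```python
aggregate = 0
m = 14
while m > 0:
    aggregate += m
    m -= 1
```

Sum 14 down to 1
`aggregate` takes the values: 0 → 14 → 27 → 39 → 50 → 60 → 69 → 77 → 84 → 90 → 95 → 99 → 102 → 104 → 105

Answer: 105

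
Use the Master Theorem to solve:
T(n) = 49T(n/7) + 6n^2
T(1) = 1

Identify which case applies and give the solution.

a=49, b=7, f(n)=6n^2. log_7(49) = 2. Since c=2 = 2, Case 2 applies: T(n) = Θ(n^log_b(a) · log n) = O(n^2 log n).

Answer: O(n^2 log n) - Case 2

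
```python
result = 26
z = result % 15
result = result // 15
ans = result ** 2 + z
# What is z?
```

Trace:
`result = 26` → result = 26
`z = result % 15` → z = 11
`result = result // 15` → result = 1
`ans = result ** 2 + z` → ans = 12
So z = 11

Answer: 11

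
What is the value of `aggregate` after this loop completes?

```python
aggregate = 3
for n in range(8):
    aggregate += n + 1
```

Start at 3, add 1 to 8 = 39
`aggregate` takes the values: 3 → 4 → 6 → 9 → 13 → 18 → 24 → 31 → 39

Answer: 39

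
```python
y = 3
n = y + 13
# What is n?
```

Trace:
`y = 3` → y = 3
`n = y + 13` → n = 16
So n = 16

Answer: 16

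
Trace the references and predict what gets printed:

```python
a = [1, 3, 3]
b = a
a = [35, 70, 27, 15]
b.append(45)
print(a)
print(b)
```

Key concept: rebinding vs mutation: a is rebound to a new list, b still points at the original.
Step by step:
`a = [1, 3, 3]` → a = [1, 3, 3]
`b = a` → b = [1, 3, 3] (same object as a)
`a = [35, 70, 27, 15]` → a = [35, 70, 27, 15]
`b.append(45)` → b = [1, 3, 3, 45]
`print(a)` → prints [35, 70, 27, 15]
`print(b)` → prints [1, 3, 3, 45]

Answer:
[35, 70, 27, 15]
[1, 3, 3, 45]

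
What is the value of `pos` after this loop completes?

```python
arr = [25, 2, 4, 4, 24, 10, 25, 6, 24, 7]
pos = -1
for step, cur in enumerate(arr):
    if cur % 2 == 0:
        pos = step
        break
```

First even number index in [25, 2, 4, 4, 24, 10, 25, 6, 24, 7]
`pos` takes the values: -1 → 1

Answer: 1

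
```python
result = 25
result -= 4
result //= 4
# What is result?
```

Trace:
`result = 25` → result = 25
`result -= 4` → result = 21
`result //= 4` → result = 5
So result = 5

Answer: 5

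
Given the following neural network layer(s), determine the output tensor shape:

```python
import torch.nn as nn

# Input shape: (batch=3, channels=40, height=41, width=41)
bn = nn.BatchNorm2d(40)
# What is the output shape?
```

Input: (3, 40, 41, 41) -> Output: (3, 40, 41, 41)

Answer: (3, 40, 41, 41)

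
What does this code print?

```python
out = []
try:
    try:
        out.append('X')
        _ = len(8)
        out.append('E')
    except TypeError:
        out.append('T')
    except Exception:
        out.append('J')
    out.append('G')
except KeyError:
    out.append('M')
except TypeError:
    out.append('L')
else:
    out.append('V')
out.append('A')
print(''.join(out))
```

Execution trace: 'X' (inner try body) → 'T' (inner except TypeError) → 'G' (try body, no exception) → 'V' (else) → 'A' (after the try/except). Output: XTGVA

Answer: XTGVA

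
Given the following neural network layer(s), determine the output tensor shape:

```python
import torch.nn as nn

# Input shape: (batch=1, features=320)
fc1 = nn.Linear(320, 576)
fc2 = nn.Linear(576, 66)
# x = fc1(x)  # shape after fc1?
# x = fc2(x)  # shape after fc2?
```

Input: (1, 320) -> after fc1: (1, 576) -> Output: (1, 66)

Answer: (1, 66)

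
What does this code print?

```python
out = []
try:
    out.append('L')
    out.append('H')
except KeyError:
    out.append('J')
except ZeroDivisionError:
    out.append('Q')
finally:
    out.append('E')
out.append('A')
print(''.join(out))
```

Execution trace: 'L' (try body) → 'H' (try body, no exception) → 'E' (finally) → 'A' (after the try/except). Output: LHEA

Answer: LHEA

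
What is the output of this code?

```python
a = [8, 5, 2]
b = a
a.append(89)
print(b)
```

Key concept: basic list aliasing.
Step by step:
`a = [8, 5, 2]` → a = [8, 5, 2]
`b = a` → b = [8, 5, 2] (same object as a)
`a.append(89)` → a = [8, 5, 2, 89] (same object as b); b = [8, 5, 2, 89] (same object as a)
`print(b)` → prints [8, 5, 2, 89]

Answer: [8, 5, 2, 89]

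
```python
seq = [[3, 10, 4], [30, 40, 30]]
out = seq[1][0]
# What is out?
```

Trace:
`seq = [[3, 10, 4], [30, 40, 30]]` → seq = [[3, 10, 4], [30, 40, 30]]
`out = seq[1][0]` → out = 30
So out = 30

Answer: 30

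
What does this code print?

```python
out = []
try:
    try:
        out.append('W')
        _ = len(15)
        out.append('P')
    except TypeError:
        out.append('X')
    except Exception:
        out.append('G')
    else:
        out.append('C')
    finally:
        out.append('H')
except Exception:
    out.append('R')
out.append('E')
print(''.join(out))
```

Execution trace: 'W' (inner try body) → 'X' (inner except TypeError) → 'H' (inner finally) → 'E' (after the try/except). Output: WXHE

Answer: WXHE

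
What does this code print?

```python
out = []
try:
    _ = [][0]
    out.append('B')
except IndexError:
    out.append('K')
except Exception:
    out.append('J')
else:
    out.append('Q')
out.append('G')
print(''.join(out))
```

Execution trace: 'K' (except IndexError) → 'G' (after the try/except). Output: KG

Answer: KG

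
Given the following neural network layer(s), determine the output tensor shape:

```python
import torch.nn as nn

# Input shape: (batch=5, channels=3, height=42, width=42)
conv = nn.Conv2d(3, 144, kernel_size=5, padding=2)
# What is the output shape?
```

Input: (5, 3, 42, 42) -> Output: (5, 144, 42, 42)

Answer: (5, 144, 42, 42)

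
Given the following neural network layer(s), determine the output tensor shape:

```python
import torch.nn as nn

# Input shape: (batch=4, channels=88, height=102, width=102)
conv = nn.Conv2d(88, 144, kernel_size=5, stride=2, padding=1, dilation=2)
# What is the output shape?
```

Input: (4, 88, 102, 102) -> Output: (4, 144, 48, 48)

Answer: (4, 144, 48, 48)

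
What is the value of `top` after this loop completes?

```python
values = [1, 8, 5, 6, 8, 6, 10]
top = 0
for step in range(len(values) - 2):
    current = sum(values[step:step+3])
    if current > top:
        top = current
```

Max sum of 3-element window in [1, 8, 5, 6, 8, 6, 10]
`top` takes the values: 0 → 14 → 19 → 20 → 24

Answer: 24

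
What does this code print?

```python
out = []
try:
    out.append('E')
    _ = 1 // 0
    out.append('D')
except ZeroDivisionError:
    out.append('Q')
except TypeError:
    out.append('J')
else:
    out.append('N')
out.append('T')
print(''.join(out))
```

Execution trace: 'E' (try body) → 'Q' (except ZeroDivisionError) → 'T' (after the try/except). Output: EQT

Answer: EQT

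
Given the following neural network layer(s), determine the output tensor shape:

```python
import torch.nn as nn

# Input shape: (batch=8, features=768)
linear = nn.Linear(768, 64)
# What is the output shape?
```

Input: (8, 768) -> Output: (8, 64)

Answer: (8, 64)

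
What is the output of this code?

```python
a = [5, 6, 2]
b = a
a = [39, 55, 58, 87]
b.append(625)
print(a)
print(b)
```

Key concept: rebinding vs mutation: a is rebound to a new list, b still points at the original.
Step by step:
`a = [5, 6, 2]` → a = [5, 6, 2]
`b = a` → b = [5, 6, 2] (same object as a)
`a = [39, 55, 58, 87]` → a = [39, 55, 58, 87]
`b.append(625)` → b = [5, 6, 2, 625]
`print(a)` → prints [39, 55, 58, 87]
`print(b)` → prints [5, 6, 2, 625]

Answer:
[39, 55, 58, 87]
[5, 6, 2, 625]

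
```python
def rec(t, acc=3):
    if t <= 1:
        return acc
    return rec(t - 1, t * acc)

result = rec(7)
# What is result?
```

Accumulator trace (n, acc): (7, 3) -> (6, 21) -> (5, 126) -> (4, 630) -> (3, 2520) -> (2, 7560) -> (1, 15120) -> return 15120

Answer: 15120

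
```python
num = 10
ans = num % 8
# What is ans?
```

Trace:
`num = 10` → num = 10
`ans = num % 8` → ans = 2
So ans = 2

Answer: 2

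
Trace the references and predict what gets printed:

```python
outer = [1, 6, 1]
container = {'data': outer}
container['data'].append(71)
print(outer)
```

Key concept: dict holds reference to list.
Step by step:
`outer = [1, 6, 1]` → outer = [1, 6, 1]
`container = {'data': outer}` → container = {'data': [1, 6, 1]}
`container['data'].append(71)` → outer = [1, 6, 1, 71]; container = {'data': [1, 6, 1, 71]}
`print(outer)` → prints [1, 6, 1, 71]

Answer: [1, 6, 1, 71]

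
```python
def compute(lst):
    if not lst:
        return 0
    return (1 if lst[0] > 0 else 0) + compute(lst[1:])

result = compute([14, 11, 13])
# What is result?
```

Count of positive elements in [14, 11, 13] = 3

Answer: 3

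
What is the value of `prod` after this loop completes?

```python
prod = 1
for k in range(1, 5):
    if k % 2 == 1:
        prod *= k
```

Product of odd numbers 1 to 4
`prod` takes the values: 1 → 3

Answer: 3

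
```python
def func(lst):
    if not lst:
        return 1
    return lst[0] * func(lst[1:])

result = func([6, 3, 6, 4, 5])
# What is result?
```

Product over [6, 3, 6, 4, 5] = 6 * 3 * 6 * 4 * 5 = 2160

Answer: 2160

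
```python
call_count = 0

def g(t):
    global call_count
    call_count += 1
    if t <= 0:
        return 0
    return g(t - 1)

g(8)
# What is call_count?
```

Linear recursion stepping by 1: 9 calls from t=8 down to ≤0.

Answer: 9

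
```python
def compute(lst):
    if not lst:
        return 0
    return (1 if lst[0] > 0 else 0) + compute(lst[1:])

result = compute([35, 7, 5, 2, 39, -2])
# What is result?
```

Count of positive elements in [35, 7, 5, 2, 39, -2] = 5

Answer: 5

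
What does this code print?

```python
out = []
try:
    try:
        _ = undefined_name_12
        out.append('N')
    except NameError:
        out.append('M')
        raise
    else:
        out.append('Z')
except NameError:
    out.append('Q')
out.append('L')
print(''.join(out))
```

Execution trace: 'M' (inner except NameError) → 'Q' (outer except NameError) → 'L' (after the try/except). Output: MQL

Answer: MQL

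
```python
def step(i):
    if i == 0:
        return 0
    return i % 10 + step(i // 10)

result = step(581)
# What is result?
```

Sum of digits of 581: 1 + 8 + 5 = 14

Answer: 14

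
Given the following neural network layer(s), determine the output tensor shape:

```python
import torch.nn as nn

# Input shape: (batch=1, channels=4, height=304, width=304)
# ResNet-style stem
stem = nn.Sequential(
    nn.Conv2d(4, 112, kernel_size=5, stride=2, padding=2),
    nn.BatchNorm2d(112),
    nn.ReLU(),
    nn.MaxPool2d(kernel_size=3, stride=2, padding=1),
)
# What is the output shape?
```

Input: (1, 4, 304, 304) -> after Conv2d 5x5 stride=2: (1, 112, 152, 152) -> Output: (1, 112, 76, 76)

Answer: (1, 112, 76, 76)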